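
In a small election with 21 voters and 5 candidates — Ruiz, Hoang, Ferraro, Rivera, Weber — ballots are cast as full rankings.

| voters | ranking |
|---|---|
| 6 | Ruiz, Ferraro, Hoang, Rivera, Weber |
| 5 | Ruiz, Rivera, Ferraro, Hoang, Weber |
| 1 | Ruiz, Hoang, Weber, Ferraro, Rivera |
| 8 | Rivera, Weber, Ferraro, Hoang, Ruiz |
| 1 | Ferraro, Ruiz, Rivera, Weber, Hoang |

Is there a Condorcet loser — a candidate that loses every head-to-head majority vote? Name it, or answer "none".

Weber

Head-to-head results (21 voters):
Ruiz vs Hoang: Ruiz wins 13–8.
Ruiz–Ferraro: Ruiz 12–9.
Ruiz vs Rivera: Ruiz, 13–8.
Ruiz vs Weber: Ruiz, 13–8.
Hoang vs Ferraro: Hoang is ranked higher on 1 ballot, Ferraro on 20. Ferraro wins 20–1.
Hoang vs Rivera: Rivera wins 14–7.
Hoang vs Weber: Hoang is ranked higher on 6+5+1 = 12 ballots, Weber on 9. Hoang wins 12–9.
Ferraro–Rivera: Rivera 13–8.
Ferraro vs Weber: Ferraro, 12–9.
Rivera–Weber: Rivera 20–1.
Only Weber has no wins; Weber is the Condorcet loser.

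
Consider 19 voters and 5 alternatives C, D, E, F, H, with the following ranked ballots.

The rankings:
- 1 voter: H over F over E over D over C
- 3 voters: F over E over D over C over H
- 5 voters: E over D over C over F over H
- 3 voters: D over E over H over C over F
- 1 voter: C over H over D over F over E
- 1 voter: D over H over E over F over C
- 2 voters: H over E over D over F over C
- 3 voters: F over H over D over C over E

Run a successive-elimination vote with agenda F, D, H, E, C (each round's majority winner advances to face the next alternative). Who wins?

E

Round 1: F vs D — 7–12, D advances.
Round 2: D vs H — 12–7, D advances.
Round 3: D vs E — 8–11, E advances.
Round 4: E vs C — 15–4, E advances.
E survives the agenda.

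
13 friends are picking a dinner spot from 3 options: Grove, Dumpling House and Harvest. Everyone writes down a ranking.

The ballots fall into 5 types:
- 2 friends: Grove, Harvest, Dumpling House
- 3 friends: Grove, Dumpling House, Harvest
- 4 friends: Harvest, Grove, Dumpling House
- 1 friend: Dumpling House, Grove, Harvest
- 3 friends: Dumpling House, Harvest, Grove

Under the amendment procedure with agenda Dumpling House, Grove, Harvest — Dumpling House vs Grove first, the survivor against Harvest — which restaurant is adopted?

Harvest

Round 1: Dumpling House vs Grove — 4–9, Grove advances.
Round 2: Grove vs Harvest — 6–7, Harvest advances.
The agenda winner is Harvest.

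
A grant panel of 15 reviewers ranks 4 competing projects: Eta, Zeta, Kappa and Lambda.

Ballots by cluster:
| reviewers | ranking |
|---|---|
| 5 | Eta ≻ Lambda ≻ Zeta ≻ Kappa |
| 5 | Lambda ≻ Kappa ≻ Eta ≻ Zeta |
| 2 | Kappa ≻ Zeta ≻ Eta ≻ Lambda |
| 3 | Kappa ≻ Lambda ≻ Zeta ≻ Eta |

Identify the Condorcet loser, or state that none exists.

Pairwise majorities:
Eta vs Zeta: Eta preferred on 5+5 = 10 ballots; Eta wins 10–5.
Eta–Kappa: Kappa 10–5.
Eta–Lambda: Lambda 8–7.
Zeta vs Kappa: Kappa, 10–5.
Zeta vs Lambda: 2 to 13, Lambda.
Kappa vs Lambda: Lambda wins 10–5.
Only Zeta has no wins; Zeta is the Condorcet loser.

Zeta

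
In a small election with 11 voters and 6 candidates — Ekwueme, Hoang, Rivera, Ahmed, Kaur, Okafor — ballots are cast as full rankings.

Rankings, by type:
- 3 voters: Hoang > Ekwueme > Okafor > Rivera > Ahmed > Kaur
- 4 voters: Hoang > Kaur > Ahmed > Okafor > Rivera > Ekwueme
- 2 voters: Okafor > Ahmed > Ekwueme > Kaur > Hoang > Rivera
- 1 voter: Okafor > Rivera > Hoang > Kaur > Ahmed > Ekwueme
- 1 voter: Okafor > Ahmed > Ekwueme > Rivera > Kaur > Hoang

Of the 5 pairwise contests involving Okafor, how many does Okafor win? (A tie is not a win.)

4

Okafor against each rival (11 voters):
Okafor vs Ekwueme: Okafor wins 8–3.
Okafor vs Hoang: Hoang, 7–4.
Okafor vs Rivera: 11 to 0, Okafor.
Okafor vs Ahmed: 7 to 4, Okafor.
Okafor vs Kaur: Okafor preferred on 3+2+1+1 = 7 ballots; Okafor wins 7–4.
Okafor beats Ekwueme, Rivera, Ahmed, Kaur; loses to Hoang — 4 pairwise wins.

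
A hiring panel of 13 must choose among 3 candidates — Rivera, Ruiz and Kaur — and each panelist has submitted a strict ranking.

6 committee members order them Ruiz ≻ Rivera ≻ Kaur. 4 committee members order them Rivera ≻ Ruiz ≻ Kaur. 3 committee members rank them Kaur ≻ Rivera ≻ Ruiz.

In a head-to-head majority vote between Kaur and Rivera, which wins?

Ballots ranking Kaur above Rivera: 3.
Ballots ranking Rivera above Kaur: 13 − 3 = 10.
Rivera wins the head-to-head 10–3.

Rivera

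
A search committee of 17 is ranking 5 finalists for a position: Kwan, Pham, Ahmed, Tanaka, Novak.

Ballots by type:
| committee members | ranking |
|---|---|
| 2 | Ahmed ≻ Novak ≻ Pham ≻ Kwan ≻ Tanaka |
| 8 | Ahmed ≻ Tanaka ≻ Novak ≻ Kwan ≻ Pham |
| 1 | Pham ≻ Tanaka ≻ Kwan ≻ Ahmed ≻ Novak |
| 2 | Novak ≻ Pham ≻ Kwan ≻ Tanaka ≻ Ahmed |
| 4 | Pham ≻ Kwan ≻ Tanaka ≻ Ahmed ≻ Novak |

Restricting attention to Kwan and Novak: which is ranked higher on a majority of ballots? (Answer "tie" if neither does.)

Novak

Ballots ranking Kwan above Novak: 1 + 4 = 5.
Ballots ranking Novak above Kwan: 17 − 5 = 12.
Novak wins the head-to-head 12–5.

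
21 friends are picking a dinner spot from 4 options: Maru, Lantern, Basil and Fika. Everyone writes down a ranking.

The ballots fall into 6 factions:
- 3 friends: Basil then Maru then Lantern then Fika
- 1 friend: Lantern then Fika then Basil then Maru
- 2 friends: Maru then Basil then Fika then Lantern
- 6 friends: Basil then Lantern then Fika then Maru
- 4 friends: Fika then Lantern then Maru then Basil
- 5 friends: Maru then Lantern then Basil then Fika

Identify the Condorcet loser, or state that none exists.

none

Head-to-head results (21 friends):
Maru vs Lantern: Maru is ranked higher on 3+2+5 = 10 ballots, Lantern on 11. Lantern wins 11–10.
Maru–Basil: Maru 11–10.
Maru vs Fika: 3+2+5 = 10 for Maru, 11 for Fika — Fika by 11–10.
Lantern vs Basil: Basil wins 11–10.
Lantern vs Fika: 3+1+6+5 = 15 for Lantern, 6 for Fika — Lantern by 15–6.
Basil vs Fika: Basil is ranked higher on 3+2+6+5 = 16 ballots, Fika on 5. Basil wins 16–5.
No restaurant is winless: Maru beats Basil; Lantern beats Maru; Basil beats Lantern; Fika beats Maru. There is no Condorcet loser.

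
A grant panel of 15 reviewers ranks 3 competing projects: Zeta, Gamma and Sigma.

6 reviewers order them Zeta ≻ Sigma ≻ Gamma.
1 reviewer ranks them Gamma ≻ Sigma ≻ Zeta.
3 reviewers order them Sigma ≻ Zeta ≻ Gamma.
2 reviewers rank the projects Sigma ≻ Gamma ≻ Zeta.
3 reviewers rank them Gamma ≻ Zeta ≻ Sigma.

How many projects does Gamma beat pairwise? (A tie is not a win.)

Gamma against each rival (15 reviewers):
Gamma–Zeta: Zeta 9–6.
Gamma vs Sigma: 4 to 11, Sigma.
Gamma beats no one; loses to Zeta, Sigma — 0 pairwise wins.

0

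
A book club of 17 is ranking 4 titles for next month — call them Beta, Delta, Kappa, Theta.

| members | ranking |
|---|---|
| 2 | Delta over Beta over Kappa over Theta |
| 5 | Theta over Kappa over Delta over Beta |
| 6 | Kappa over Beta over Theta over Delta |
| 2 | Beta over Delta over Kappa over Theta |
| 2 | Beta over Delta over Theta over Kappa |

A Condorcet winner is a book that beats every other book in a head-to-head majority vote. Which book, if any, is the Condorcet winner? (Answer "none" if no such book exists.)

Kappa

Head-to-head results (17 members):
Beta vs Delta: Beta wins 10–7.
Beta–Kappa: Kappa 11–6.
Beta vs Theta: Beta wins 12–5.
Delta vs Kappa: Kappa, 11–6.
Delta vs Theta: Theta wins 11–6.
Kappa vs Theta: Kappa, 10–7.
Kappa defeats every rival head-to-head and is the Condorcet winner.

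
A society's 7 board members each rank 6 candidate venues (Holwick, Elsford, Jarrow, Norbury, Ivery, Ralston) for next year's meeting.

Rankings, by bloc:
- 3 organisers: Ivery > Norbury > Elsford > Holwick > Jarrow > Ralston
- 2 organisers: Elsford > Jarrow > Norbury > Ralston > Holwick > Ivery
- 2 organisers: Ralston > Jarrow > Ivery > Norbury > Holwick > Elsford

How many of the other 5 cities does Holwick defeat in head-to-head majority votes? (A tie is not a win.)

0

Holwick against each rival (7 organisers):
Holwick vs Elsford: Elsford wins 5–2.
Holwick–Jarrow: Jarrow 4–3.
Holwick vs Norbury: 0 for Holwick, 7 for Norbury — Norbury by 7–0.
Holwick vs Ivery: Ivery, 5–2.
Holwick vs Ralston: 3 to 4, Ralston.
Holwick beats no one; loses to Elsford, Jarrow, Norbury, Ivery, Ralston — 0 pairwise wins.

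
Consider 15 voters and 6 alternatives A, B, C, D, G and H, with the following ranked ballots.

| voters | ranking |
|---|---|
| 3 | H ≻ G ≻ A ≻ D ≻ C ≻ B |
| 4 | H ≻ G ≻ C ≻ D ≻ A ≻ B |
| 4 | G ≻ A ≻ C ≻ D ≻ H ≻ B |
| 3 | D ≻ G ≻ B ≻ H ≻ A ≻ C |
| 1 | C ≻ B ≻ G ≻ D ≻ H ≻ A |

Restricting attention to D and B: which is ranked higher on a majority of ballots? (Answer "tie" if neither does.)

Ballots ranking D above B: 3 + 4 + 4 + 3 = 14.
Ballots ranking B above D: 15 − 14 = 1.
D wins the head-to-head 14–1.

D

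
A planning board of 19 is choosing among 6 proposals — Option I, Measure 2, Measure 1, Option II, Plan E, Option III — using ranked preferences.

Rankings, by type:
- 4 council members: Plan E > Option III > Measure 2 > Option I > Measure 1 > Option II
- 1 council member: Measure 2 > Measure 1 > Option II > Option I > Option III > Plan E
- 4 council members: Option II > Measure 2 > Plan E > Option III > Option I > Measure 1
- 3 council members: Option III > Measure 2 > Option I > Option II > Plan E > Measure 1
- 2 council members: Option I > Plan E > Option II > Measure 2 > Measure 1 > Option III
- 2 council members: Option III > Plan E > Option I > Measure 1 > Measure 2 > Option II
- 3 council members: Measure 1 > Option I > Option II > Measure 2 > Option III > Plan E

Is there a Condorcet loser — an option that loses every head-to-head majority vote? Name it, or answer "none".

none

Head-to-head results (19 council members):
Option I vs Measure 2: 7 to 12, Measure 2.
Option I vs Measure 1: Option I is ranked higher on 4+4+3+2+2 = 15 ballots, Measure 1 on 4. Option I wins 15–4.
Option I–Option II: Option I 14–5.
Option I vs Plan E: Plan E wins 10–9.
Option I vs Option III: 1+2+3 = 6 for Option I, 13 for Option III — Option III by 13–6.
Measure 2 vs Measure 1: Measure 2, 14–5.
Measure 2 vs Option II: Measure 2 wins 10–9.
Measure 2 vs Plan E: 1+4+3+3 = 11 for Measure 2, 8 for Plan E — Measure 2 by 11–8.
Measure 2 vs Option III: 10 to 9, Measure 2.
Measure 1 vs Option II: Measure 1, 10–9.
Measure 1–Plan E: Plan E 15–4.
Measure 1–Option III: Option III 13–6.
Option II vs Plan E: 1+4+3+3 = 11 for Option II, 8 for Plan E — Option II by 11–8.
Option II vs Option III: 1+4+2+3 = 10 for Option II, 9 for Option III — Option II by 10–9.
Plan E vs Option III: 4+4+2 = 10 for Plan E, 9 for Option III — Plan E by 10–9.
Each option has at least one pairwise win (Option I beats Measure 1; Measure 2 beats Option I; Measure 1 beats Option II; Option II beats Plan E; Plan E beats Option I; Option III beats Option I) — no Condorcet loser.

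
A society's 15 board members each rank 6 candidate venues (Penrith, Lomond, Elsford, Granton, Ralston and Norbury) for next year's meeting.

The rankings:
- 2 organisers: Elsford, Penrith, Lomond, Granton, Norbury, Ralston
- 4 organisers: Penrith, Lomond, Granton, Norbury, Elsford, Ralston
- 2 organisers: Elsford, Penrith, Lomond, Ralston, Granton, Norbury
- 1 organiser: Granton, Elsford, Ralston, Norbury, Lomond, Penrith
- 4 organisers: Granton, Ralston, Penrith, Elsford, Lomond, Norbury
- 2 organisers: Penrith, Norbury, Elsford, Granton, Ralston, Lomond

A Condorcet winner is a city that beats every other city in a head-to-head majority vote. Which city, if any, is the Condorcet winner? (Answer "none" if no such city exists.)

Pairwise majorities:
Penrith vs Lomond: 14 to 1, Penrith.
Penrith vs Elsford: 10 to 5, Penrith.
Penrith vs Granton: Penrith preferred on 2+4+2+2 = 10 ballots; Penrith wins 10–5.
Penrith vs Ralston: 10 to 5, Penrith.
Penrith vs Norbury: 2+4+2+4+2 = 14 for Penrith, 1 for Norbury — Penrith by 14–1.
Lomond vs Elsford: 4 to 11, Elsford.
Lomond vs Granton: Lomond is ranked higher on 2+4+2 = 8 ballots, Granton on 7. Lomond wins 8–7.
Lomond vs Ralston: 2+4+2 = 8 for Lomond, 7 for Ralston — Lomond by 8–7.
Lomond vs Norbury: 12 to 3, Lomond.
Elsford vs Granton: 6 to 9, Granton.
Elsford vs Ralston: Elsford is ranked higher on 2+4+2+1+2 = 11 ballots, Ralston on 4. Elsford wins 11–4.
Elsford vs Norbury: 9 to 6, Elsford.
Granton vs Ralston: 2+4+1+4+2 = 13 for Granton, 2 for Ralston — Granton by 13–2.
Granton vs Norbury: Granton preferred on 2+4+2+1+4 = 13 ballots; Granton wins 13–2.
Ralston vs Norbury: Ralston preferred on 2+1+4 = 7 ballots; Norbury wins 8–7.
Penrith wins every pairwise contest, so Penrith is the Condorcet winner.

Penrith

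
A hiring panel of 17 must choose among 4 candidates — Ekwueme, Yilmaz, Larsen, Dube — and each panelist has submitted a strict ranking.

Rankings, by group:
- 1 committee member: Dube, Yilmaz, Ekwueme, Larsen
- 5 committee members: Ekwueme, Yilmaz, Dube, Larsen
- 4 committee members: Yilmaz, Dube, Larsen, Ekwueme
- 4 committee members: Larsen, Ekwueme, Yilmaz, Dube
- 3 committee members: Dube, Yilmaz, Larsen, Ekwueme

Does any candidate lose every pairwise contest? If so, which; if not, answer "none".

none

Head-to-head results (17 committee members):
Ekwueme vs Yilmaz: Ekwueme is ranked higher on 5+4 = 9 ballots, Yilmaz on 8. Ekwueme wins 9–8.
Ekwueme vs Larsen: Ekwueme is ranked higher on 1+5 = 6 ballots, Larsen on 11. Larsen wins 11–6.
Ekwueme–Dube: Ekwueme 9–8.
Yilmaz vs Larsen: Yilmaz, 13–4.
Yilmaz vs Dube: Yilmaz, 13–4.
Larsen vs Dube: 4 to 13, Dube.
Every candidate wins at least one matchup (Ekwueme beats Yilmaz; Yilmaz beats Larsen; Larsen beats Ekwueme; Dube beats Larsen), so there is no Condorcet loser.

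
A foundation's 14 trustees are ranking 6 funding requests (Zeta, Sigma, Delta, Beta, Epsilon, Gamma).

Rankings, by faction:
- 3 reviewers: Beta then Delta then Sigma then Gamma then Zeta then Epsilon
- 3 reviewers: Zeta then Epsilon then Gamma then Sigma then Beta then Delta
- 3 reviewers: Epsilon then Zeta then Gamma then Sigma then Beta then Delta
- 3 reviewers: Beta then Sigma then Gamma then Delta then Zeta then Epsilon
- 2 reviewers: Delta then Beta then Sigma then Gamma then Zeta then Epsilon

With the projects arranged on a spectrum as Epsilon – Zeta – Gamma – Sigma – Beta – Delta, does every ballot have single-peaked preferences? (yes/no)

yes

Axis positions: Epsilon=1, Zeta=2, Gamma=3, Sigma=4, Beta=5, Delta=6.
Faction 1 (peak Beta at position 5): ranking walks positions 5-6-4-3-2-1, expanding outward from the peak — single-peaked.
Faction 2 (peak Zeta at position 2): ranking walks positions 2-1-3-4-5-6, expanding outward from the peak — single-peaked.
Faction 3 (peak Epsilon at position 1): ranking walks positions 1-2-3-4-5-6, expanding outward from the peak — single-peaked.
Faction 4 (peak Beta at position 5): ranking walks positions 5-4-3-6-2-1, expanding outward from the peak — single-peaked.
Faction 5 (peak Delta at position 6): ranking walks positions 6-5-4-3-2-1, expanding outward from the peak — single-peaked.
Every ranking is single-peaked on this axis.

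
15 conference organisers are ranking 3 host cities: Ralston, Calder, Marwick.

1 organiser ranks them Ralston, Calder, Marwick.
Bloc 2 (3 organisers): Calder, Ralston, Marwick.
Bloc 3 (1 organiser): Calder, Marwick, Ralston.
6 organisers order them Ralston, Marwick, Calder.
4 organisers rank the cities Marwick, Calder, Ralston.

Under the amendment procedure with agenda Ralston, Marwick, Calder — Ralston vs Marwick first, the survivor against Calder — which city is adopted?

Round 1: Ralston vs Marwick — 10–5, Ralston advances.
Round 2: Ralston vs Calder — 7–8, Calder advances.
The agenda winner is Calder.

Calder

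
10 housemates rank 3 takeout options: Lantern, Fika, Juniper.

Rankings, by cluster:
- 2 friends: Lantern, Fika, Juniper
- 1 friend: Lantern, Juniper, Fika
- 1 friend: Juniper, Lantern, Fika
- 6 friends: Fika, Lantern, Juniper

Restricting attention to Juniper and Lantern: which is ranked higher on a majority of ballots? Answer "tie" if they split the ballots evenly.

Lantern

Ballots ranking Juniper above Lantern: 1.
Ballots ranking Lantern above Juniper: 10 − 1 = 9.
Lantern wins the head-to-head 9–1.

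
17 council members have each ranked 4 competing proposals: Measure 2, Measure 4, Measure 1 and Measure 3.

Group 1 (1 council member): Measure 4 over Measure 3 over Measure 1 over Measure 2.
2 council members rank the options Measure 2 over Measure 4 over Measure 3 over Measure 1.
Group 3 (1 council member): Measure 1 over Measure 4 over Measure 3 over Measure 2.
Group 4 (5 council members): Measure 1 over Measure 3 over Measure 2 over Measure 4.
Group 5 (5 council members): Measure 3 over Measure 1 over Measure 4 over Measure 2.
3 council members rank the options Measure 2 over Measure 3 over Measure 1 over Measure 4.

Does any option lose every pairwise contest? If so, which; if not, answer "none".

Measure 4

Head-to-head results (17 council members):
Measure 2 vs Measure 4: Measure 2 wins 10–7.
Measure 2–Measure 1: Measure 1 12–5.
Measure 2 vs Measure 3: 5 to 12, Measure 3.
Measure 4 vs Measure 1: Measure 4 is ranked higher on 1+2 = 3 ballots, Measure 1 on 14. Measure 1 wins 14–3.
Measure 4–Measure 3: Measure 3 13–4.
Measure 1 vs Measure 3: 6 to 11, Measure 3.
Measure 4 is beaten in every head-to-head and is the Condorcet loser.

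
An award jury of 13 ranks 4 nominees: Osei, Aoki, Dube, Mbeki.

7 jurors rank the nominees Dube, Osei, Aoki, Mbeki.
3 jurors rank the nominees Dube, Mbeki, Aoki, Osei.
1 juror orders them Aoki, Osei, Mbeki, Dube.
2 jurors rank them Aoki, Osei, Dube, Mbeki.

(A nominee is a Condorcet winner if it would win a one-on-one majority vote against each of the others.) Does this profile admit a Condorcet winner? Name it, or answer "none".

Head-to-head results (13 jurors):
Osei vs Aoki: Osei is ranked higher on 7 ballots, Aoki on 6. Osei wins 7–6.
Osei vs Dube: Osei is ranked higher on 1+2 = 3 ballots, Dube on 10. Dube wins 10–3.
Osei vs Mbeki: Osei preferred on 7+1+2 = 10 ballots; Osei wins 10–3.
Aoki vs Dube: 1+2 = 3 for Aoki, 10 for Dube — Dube by 10–3.
Aoki vs Mbeki: 10 to 3, Aoki.
Dube vs Mbeki: Dube is ranked higher on 7+3+2 = 12 ballots, Mbeki on 1. Dube wins 12–1.
Only Dube has no losses; Dube is the Condorcet winner.

Dube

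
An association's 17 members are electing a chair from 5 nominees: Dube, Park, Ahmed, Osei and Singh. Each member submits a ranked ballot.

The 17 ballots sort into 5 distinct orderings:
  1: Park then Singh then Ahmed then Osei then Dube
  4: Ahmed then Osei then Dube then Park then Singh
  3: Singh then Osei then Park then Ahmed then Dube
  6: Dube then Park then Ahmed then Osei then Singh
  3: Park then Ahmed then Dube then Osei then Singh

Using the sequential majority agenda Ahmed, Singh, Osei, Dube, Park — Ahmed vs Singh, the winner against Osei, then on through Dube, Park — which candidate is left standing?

Round 1: Ahmed vs Singh — 13–4, Ahmed advances.
Round 2: Ahmed vs Osei — 14–3, Ahmed advances.
Round 3: Ahmed vs Dube — 11–6, Ahmed advances.
Round 4: Ahmed vs Park — 4–13, Park advances.
Park survives the agenda.

Park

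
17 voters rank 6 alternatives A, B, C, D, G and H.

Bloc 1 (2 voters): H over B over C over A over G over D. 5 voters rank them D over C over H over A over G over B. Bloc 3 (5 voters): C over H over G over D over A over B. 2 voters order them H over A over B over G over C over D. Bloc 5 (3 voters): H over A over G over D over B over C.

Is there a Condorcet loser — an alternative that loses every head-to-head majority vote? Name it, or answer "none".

B

Pairwise majorities:
A vs B: 15 to 2, A.
A vs C: A preferred on 2+3 = 5 ballots; C wins 12–5.
A vs D: 7 to 10, D.
A–G: A 12–5.
A–H: H 17–0.
B vs C: B is ranked higher on 2+2+3 = 7 ballots, C on 10. C wins 10–7.
B–D: D 13–4.
B vs G: B is ranked higher on 2+2 = 4 ballots, G on 13. G wins 13–4.
B vs H: H wins 17–0.
C vs D: C wins 9–8.
C–G: C 12–5.
C vs H: C, 10–7.
D vs G: D is ranked higher on 5 ballots, G on 12. G wins 12–5.
D vs H: H, 12–5.
G vs H: G preferred on 0 ballots; H wins 17–0.
B is beaten in every head-to-head and is the Condorcet loser.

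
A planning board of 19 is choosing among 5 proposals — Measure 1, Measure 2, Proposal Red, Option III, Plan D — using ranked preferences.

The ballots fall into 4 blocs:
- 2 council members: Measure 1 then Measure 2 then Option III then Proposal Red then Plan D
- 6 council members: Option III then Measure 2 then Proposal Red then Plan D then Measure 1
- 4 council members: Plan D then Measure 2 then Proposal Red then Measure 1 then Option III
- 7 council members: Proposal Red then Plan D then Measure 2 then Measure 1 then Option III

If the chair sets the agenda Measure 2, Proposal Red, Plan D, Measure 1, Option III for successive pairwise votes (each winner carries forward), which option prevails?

Plan D

Round 1: Measure 2 vs Proposal Red — 12–7, Measure 2 advances.
Round 2: Measure 2 vs Plan D — 8–11, Plan D advances.
Round 3: Plan D vs Measure 1 — 17–2, Plan D advances.
Round 4: Plan D vs Option III — 11–8, Plan D advances.
Plan D survives the agenda.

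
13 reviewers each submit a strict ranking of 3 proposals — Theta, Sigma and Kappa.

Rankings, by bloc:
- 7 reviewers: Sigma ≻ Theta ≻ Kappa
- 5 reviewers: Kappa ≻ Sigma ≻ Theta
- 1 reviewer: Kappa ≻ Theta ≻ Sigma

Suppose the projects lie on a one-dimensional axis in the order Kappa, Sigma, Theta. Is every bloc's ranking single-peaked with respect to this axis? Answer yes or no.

Axis positions: Kappa=1, Sigma=2, Theta=3.
Bloc 1 (peak Sigma at position 2): ranking walks positions 2-3-1, expanding outward from the peak — single-peaked.
Bloc 2 (peak Kappa at position 1): ranking walks positions 1-2-3, expanding outward from the peak — single-peaked.
Bloc 3: ranking walks positions 1-3-2; Theta is ranked above Sigma even though Sigma lies between Theta and the peak Kappa on the axis — preferences dip and rise again. Not single-peaked.
Bloc 3 violates single-peakedness, so the profile is not single-peaked on this axis.

no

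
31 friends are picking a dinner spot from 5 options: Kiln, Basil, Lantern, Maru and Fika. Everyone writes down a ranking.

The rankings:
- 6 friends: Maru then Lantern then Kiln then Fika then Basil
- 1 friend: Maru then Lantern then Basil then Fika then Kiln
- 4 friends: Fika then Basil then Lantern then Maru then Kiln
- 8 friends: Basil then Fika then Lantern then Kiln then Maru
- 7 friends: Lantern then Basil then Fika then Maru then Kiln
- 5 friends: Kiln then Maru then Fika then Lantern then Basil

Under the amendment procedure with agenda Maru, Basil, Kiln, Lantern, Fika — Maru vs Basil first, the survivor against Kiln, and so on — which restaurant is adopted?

Round 1: Maru vs Basil — 12–19, Basil advances.
Round 2: Basil vs Kiln — 20–11, Basil advances.
Round 3: Basil vs Lantern — 12–19, Lantern advances.
Round 4: Lantern vs Fika — 14–17, Fika advances.
The agenda winner is Fika.

Fika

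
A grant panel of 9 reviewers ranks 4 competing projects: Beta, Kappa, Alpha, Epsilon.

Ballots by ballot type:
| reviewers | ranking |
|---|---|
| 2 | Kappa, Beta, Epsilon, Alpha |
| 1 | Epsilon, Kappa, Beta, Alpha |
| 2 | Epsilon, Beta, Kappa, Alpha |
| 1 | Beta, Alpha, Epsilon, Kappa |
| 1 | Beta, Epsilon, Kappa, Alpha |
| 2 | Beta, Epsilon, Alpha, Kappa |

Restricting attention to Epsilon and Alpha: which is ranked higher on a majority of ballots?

Epsilon

Ballots ranking Epsilon above Alpha: 2 + 1 + 2 + 1 + 2 = 8.
Ballots ranking Alpha above Epsilon: 9 − 8 = 1.
Epsilon wins the head-to-head 8–1.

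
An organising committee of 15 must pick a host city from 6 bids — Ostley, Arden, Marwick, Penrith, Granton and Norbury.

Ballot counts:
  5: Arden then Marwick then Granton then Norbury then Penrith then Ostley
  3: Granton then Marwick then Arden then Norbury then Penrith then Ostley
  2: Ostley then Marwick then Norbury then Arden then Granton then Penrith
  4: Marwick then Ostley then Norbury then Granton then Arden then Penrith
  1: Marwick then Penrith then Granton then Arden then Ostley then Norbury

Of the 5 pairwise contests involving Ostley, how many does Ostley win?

0

Ostley against each rival (15 organisers):
Ostley vs Arden: 6 to 9, Arden.
Ostley vs Marwick: Marwick, 13–2.
Ostley vs Penrith: Penrith wins 9–6.
Ostley vs Granton: Granton, 9–6.
Ostley vs Norbury: 7 to 8, Norbury.
Ostley beats no one; loses to Arden, Marwick, Penrith, Granton, Norbury — 0 pairwise wins.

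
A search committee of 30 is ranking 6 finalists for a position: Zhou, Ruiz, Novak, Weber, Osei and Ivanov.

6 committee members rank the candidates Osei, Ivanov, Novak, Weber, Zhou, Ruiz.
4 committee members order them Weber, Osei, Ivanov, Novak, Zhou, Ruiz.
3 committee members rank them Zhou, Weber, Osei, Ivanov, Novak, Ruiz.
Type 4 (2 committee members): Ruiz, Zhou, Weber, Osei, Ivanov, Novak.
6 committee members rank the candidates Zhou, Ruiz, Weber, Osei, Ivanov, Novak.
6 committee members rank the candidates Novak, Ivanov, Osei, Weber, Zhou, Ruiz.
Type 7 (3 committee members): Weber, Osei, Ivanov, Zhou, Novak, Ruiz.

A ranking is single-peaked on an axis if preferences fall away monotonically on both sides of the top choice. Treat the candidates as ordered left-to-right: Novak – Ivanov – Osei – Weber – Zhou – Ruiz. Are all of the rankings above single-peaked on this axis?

Axis positions: Novak=1, Ivanov=2, Osei=3, Weber=4, Zhou=5, Ruiz=6.
Type 1 (peak Osei at position 3): ranking walks positions 3-2-1-4-5-6, expanding outward from the peak — single-peaked.
Type 2 (peak Weber at position 4): ranking walks positions 4-3-2-1-5-6, expanding outward from the peak — single-peaked.
Type 3 (peak Zhou at position 5): ranking walks positions 5-4-3-2-1-6, expanding outward from the peak — single-peaked.
Type 4 (peak Ruiz at position 6): ranking walks positions 6-5-4-3-2-1, expanding outward from the peak — single-peaked.
Type 5 (peak Zhou at position 5): ranking walks positions 5-6-4-3-2-1, expanding outward from the peak — single-peaked.
Type 6 (peak Novak at position 1): ranking walks positions 1-2-3-4-5-6, expanding outward from the peak — single-peaked.
Type 7 (peak Weber at position 4): ranking walks positions 4-3-2-5-1-6, expanding outward from the peak — single-peaked.
Every ranking is single-peaked on this axis.

yes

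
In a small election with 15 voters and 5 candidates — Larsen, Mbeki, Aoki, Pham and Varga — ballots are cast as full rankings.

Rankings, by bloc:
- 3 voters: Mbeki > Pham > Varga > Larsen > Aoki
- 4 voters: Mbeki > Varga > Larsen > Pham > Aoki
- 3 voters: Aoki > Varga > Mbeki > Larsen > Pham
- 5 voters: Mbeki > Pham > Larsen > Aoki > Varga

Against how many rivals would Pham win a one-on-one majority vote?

3

Pham against each rival (15 voters):
Pham vs Larsen: Pham wins 8–7.
Pham vs Mbeki: Mbeki, 15–0.
Pham–Aoki: Pham 12–3.
Pham vs Varga: 8 to 7, Pham.
Pham beats Larsen, Aoki, Varga; loses to Mbeki — 3 pairwise wins.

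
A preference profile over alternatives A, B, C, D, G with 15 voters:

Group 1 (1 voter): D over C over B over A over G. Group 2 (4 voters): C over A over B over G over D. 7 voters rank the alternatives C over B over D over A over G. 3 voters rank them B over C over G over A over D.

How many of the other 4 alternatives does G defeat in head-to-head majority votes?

0

G against each rival (15 voters):
G vs A: G preferred on 3 ballots; A wins 12–3.
G vs B: G is ranked higher on 0 ballots, B on 15. B wins 15–0.
G vs C: C, 15–0.
G vs D: 4+3 = 7 for G, 8 for D — D by 8–7.
G beats no one; loses to A, B, C, D — 0 pairwise wins.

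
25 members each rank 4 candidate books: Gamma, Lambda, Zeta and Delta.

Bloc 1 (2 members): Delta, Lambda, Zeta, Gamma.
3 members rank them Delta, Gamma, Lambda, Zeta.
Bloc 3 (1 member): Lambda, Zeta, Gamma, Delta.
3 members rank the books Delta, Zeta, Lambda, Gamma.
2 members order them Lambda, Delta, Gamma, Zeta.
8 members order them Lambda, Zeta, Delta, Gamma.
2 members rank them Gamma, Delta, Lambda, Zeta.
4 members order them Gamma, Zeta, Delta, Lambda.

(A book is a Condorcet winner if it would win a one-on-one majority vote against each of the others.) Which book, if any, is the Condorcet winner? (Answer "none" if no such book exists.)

Check each pair by majority over 25 ballots:
Gamma vs Lambda: Lambda, 16–9.
Gamma vs Zeta: Zeta, 14–11.
Gamma vs Delta: 7 to 18, Delta.
Lambda vs Zeta: 2+3+1+2+8+2 = 18 for Lambda, 7 for Zeta — Lambda by 18–7.
Lambda vs Delta: 11 to 14, Delta.
Zeta vs Delta: Zeta, 13–12.
No book is unbeaten: Gamma loses to Lambda; Lambda loses to Delta; Zeta loses to Lambda; Delta loses to Zeta. In particular Lambda beats Zeta beats Delta beats Lambda is a majority cycle — no Condorcet winner exists.

none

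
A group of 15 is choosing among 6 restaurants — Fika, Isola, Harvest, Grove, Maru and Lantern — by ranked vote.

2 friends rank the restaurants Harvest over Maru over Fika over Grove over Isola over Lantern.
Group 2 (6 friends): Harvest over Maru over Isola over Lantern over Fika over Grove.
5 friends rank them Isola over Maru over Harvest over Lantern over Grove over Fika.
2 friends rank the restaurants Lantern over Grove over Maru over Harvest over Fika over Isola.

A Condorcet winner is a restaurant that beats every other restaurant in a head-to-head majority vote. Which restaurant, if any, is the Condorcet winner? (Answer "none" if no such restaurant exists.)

Harvest

Head-to-head results (15 friends):
Fika vs Isola: Isola wins 11–4.
Fika–Harvest: Harvest 15–0.
Fika vs Grove: Fika wins 8–7.
Fika–Maru: Maru 15–0.
Fika vs Lantern: Lantern wins 13–2.
Isola–Harvest: Harvest 10–5.
Isola vs Grove: Isola, 11–4.
Isola vs Maru: Maru wins 10–5.
Isola vs Lantern: Isola, 13–2.
Harvest vs Grove: Harvest wins 13–2.
Harvest–Maru: Harvest 8–7.
Harvest vs Lantern: Harvest wins 13–2.
Grove vs Maru: Maru, 13–2.
Grove vs Lantern: Lantern, 13–2.
Maru–Lantern: Maru 13–2.
Harvest defeats every rival head-to-head and is the Condorcet winner.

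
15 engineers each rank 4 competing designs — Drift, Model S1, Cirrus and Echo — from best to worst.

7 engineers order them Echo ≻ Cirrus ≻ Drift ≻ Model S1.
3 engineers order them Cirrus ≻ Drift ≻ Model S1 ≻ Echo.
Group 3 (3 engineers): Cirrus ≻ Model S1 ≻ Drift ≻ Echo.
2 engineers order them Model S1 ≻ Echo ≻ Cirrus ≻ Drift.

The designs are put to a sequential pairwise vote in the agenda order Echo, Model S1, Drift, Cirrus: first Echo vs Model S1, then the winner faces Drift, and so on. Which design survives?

Round 1: Echo vs Model S1 — 7–8, Model S1 advances.
Round 2: Model S1 vs Drift — 5–10, Drift advances.
Round 3: Drift vs Cirrus — 0–15, Cirrus advances.
Cirrus survives the agenda.

Cirrus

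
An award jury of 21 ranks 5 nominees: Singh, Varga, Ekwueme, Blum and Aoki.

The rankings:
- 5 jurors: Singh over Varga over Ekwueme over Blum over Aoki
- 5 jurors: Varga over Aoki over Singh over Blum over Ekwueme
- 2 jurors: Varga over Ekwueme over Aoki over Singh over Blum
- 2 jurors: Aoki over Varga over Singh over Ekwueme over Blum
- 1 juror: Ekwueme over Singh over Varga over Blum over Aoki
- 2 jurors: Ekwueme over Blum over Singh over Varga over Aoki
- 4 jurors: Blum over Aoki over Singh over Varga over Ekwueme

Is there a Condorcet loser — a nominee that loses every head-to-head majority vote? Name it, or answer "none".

none

Head-to-head results (21 jurors):
Singh vs Varga: Singh wins 12–9.
Singh vs Ekwueme: 16 to 5, Singh.
Singh vs Blum: 5+5+2+2+1 = 15 for Singh, 6 for Blum — Singh by 15–6.
Singh vs Aoki: Singh is ranked higher on 5+1+2 = 8 ballots, Aoki on 13. Aoki wins 13–8.
Varga vs Ekwueme: Varga, 18–3.
Varga vs Blum: 15 to 6, Varga.
Varga vs Aoki: Varga, 15–6.
Ekwueme vs Blum: 12 to 9, Ekwueme.
Ekwueme vs Aoki: 5+2+1+2 = 10 for Ekwueme, 11 for Aoki — Aoki by 11–10.
Blum–Aoki: Blum 12–9.
Every nominee wins at least one matchup (Singh beats Varga; Varga beats Ekwueme; Ekwueme beats Blum; Blum beats Aoki; Aoki beats Singh), so there is no Condorcet loser.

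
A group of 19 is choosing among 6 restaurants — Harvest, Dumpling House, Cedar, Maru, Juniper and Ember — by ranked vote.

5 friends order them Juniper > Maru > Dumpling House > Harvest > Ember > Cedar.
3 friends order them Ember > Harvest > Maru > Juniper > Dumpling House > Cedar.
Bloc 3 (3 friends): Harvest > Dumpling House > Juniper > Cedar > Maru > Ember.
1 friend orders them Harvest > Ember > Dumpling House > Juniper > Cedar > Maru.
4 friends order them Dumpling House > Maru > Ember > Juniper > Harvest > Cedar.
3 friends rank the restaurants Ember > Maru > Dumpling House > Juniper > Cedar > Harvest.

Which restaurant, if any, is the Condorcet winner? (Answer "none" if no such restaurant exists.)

Maru

Head-to-head results (19 friends):
Harvest–Dumpling House: Dumpling House 12–7.
Harvest–Cedar: Harvest 16–3.
Harvest–Maru: Maru 12–7.
Harvest–Juniper: Juniper 12–7.
Harvest–Ember: Ember 10–9.
Dumpling House–Cedar: Dumpling House 19–0.
Dumpling House vs Maru: Maru, 11–8.
Dumpling House vs Juniper: Dumpling House, 11–8.
Dumpling House vs Ember: Dumpling House, 12–7.
Cedar vs Maru: Maru wins 15–4.
Cedar–Juniper: Juniper 19–0.
Cedar vs Ember: Ember wins 16–3.
Maru vs Juniper: Maru, 10–9.
Maru vs Ember: Maru, 12–7.
Juniper vs Ember: Ember, 11–8.
Only Maru has no losses; Maru is the Condorcet winner.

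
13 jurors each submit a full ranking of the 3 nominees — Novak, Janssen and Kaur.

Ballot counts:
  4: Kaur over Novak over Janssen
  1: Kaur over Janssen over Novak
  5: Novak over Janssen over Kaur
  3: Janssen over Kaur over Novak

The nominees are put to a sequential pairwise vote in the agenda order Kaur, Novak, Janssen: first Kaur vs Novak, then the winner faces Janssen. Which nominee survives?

Round 1: Kaur vs Novak — 8–5, Kaur advances.
Round 2: Kaur vs Janssen — 5–8, Janssen advances.
Janssen survives the agenda.

Janssen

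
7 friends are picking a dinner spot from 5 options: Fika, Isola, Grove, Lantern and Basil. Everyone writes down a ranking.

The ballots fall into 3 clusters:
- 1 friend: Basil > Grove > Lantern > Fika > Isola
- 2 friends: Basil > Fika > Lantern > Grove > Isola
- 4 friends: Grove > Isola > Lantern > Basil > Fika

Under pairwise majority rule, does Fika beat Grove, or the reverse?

Ballots ranking Fika above Grove: 2.
Ballots ranking Grove above Fika: 7 − 2 = 5.
Grove wins the head-to-head 5–2.

Grove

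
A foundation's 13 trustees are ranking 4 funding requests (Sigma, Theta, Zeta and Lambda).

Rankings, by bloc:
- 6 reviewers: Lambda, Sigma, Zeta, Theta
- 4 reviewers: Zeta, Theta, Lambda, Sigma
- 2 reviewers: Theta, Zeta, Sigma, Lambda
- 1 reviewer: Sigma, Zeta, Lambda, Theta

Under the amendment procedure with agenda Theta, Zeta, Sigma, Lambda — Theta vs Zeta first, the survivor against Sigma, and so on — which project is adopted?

Lambda

Round 1: Theta vs Zeta — 2–11, Zeta advances.
Round 2: Zeta vs Sigma — 6–7, Sigma advances.
Round 3: Sigma vs Lambda — 3–10, Lambda advances.
Lambda survives the agenda.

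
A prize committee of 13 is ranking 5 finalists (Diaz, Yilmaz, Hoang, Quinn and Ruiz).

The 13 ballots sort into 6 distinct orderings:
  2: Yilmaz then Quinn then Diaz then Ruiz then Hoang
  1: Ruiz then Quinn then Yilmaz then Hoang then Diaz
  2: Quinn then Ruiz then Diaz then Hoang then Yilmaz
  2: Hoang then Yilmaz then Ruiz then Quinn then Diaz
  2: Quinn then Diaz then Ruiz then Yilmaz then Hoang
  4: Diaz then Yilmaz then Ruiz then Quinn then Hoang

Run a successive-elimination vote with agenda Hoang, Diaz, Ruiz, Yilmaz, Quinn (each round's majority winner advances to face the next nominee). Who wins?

Quinn

Round 1: Hoang vs Diaz — 3–10, Diaz advances.
Round 2: Diaz vs Ruiz — 8–5, Diaz advances.
Round 3: Diaz vs Yilmaz — 8–5, Diaz advances.
Round 4: Diaz vs Quinn — 4–9, Quinn advances.
The agenda winner is Quinn.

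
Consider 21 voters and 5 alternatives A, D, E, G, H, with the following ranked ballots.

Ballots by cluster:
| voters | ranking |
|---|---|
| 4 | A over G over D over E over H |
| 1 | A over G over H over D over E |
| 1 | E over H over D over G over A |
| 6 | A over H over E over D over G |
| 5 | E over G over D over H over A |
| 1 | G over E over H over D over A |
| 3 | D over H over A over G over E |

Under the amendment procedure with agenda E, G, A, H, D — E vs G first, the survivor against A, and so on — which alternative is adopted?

Round 1: E vs G — 12–9, E advances.
Round 2: E vs A — 7–14, A advances.
Round 3: A vs H — 11–10, A advances.
Round 4: A vs D — 11–10, A advances.
The agenda winner is A.

A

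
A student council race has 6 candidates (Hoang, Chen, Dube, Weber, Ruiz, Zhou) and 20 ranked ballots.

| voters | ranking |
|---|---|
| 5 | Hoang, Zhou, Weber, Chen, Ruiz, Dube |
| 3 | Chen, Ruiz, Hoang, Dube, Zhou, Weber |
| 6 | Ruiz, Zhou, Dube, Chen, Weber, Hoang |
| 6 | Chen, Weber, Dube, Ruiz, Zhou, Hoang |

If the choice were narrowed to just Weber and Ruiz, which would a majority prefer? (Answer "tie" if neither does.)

Ballots ranking Weber above Ruiz: 5 + 6 = 11.
Ballots ranking Ruiz above Weber: 20 − 11 = 9.
Weber wins the head-to-head 11–9.

Weber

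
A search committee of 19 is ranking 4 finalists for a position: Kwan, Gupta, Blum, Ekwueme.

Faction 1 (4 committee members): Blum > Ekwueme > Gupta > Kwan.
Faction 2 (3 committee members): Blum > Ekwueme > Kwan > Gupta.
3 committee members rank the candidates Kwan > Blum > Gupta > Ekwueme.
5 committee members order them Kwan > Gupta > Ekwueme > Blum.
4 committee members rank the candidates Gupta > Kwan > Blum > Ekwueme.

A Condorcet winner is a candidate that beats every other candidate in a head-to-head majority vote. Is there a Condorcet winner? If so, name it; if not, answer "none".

Kwan

Pairwise majorities:
Kwan vs Gupta: Kwan is ranked higher on 3+3+5 = 11 ballots, Gupta on 8. Kwan wins 11–8.
Kwan vs Blum: Kwan is ranked higher on 3+5+4 = 12 ballots, Blum on 7. Kwan wins 12–7.
Kwan vs Ekwueme: Kwan is ranked higher on 3+5+4 = 12 ballots, Ekwueme on 7. Kwan wins 12–7.
Gupta vs Blum: 9 to 10, Blum.
Gupta vs Ekwueme: 12 to 7, Gupta.
Blum vs Ekwueme: 14 to 5, Blum.
Only Kwan has no losses; Kwan is the Condorcet winner.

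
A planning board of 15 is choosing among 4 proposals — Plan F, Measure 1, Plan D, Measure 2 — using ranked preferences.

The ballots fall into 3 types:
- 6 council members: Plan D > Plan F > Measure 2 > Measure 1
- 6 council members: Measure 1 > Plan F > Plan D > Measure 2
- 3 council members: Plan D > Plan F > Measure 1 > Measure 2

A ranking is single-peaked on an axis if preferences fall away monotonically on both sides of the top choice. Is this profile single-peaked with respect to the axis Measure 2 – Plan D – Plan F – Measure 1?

Axis positions: Measure 2=1, Plan D=2, Plan F=3, Measure 1=4.
Type 1 (peak Plan D at position 2): ranking walks positions 2-3-1-4, expanding outward from the peak — single-peaked.
Type 2 (peak Measure 1 at position 4): ranking walks positions 4-3-2-1, expanding outward from the peak — single-peaked.
Type 3 (peak Plan D at position 2): ranking walks positions 2-3-4-1, expanding outward from the peak — single-peaked.
Every ranking is single-peaked on this axis.

yes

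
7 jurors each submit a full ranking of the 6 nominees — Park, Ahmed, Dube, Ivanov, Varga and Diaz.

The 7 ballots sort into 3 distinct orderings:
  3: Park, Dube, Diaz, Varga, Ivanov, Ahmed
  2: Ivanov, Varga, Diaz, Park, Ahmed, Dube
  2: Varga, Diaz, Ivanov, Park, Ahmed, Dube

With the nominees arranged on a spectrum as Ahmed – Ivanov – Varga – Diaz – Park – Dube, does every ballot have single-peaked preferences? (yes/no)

yes

Axis positions: Ahmed=1, Ivanov=2, Varga=3, Diaz=4, Park=5, Dube=6.
Ballot type 1 (peak Park at position 5): ranking walks positions 5-6-4-3-2-1, expanding outward from the peak — single-peaked.
Ballot type 2 (peak Ivanov at position 2): ranking walks positions 2-3-4-5-1-6, expanding outward from the peak — single-peaked.
Ballot type 3 (peak Varga at position 3): ranking walks positions 3-4-2-5-1-6, expanding outward from the peak — single-peaked.
Every ranking is single-peaked on this axis.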